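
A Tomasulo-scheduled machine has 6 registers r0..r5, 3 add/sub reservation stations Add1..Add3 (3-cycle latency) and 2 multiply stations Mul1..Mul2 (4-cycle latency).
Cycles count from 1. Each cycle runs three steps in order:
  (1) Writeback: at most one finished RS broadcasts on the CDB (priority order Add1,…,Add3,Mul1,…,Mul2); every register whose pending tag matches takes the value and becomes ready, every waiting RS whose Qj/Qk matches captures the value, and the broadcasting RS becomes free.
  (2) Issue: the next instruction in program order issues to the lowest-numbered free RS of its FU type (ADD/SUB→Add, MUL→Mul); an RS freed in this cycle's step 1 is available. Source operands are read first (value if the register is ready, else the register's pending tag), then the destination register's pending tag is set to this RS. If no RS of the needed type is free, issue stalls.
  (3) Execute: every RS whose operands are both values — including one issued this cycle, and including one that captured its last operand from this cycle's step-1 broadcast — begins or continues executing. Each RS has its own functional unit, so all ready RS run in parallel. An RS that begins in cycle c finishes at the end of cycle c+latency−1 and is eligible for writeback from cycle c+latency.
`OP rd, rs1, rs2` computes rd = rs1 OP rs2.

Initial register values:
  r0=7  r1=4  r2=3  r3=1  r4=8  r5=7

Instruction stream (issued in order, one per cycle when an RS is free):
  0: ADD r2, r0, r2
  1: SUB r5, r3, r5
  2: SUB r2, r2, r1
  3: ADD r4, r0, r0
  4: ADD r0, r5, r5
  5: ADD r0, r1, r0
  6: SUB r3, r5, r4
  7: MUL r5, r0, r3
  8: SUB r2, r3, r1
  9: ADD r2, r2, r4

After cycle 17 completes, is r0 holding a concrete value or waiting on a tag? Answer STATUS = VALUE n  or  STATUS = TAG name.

  c1: issue ADD r2<-Add1  regs: r0:7,r1:4,r2:Add1,r3:1,r4:8,r5:7
  c2: issue SUB r5<-Add2  regs: r0:7,r1:4,r2:Add1,r3:1,r4:8,r5:Add2
  c3: issue SUB r2<-Add3  regs: r0:7,r1:4,r2:Add3,r3:1,r4:8,r5:Add2
  c4: CDB Add1=10; issue ADD r4<-Add1  regs: r0:7,r1:4,r2:Add3,r3:1,r4:Add1,r5:Add2
  c5: CDB Add2=-6; issue ADD r0<-Add2  regs: r0:Add2,r1:4,r2:Add3,r3:1,r4:Add1,r5:-6
  c6: stall  regs: r0:Add2,r1:4,r2:Add3,r3:1,r4:Add1,r5:-6
  c7: CDB Add1=14; issue ADD r0<-Add1  regs: r0:Add1,r1:4,r2:Add3,r3:1,r4:14,r5:-6
  c8: CDB Add2=-12; issue SUB r3<-Add2  regs: r0:Add1,r1:4,r2:Add3,r3:Add2,r4:14,r5:-6
  c9: CDB Add3=6; issue MUL r5<-Mul1  regs: r0:Add1,r1:4,r2:6,r3:Add2,r4:14,r5:Mul1
  c10: issue SUB r2<-Add3  regs: r0:Add1,r1:4,r2:Add3,r3:Add2,r4:14,r5:Mul1
  c11: CDB Add1=-8; issue ADD r2<-Add1  regs: r0:-8,r1:4,r2:Add1,r3:Add2,r4:14,r5:Mul1
  c12: CDB Add2=-20  regs: r0:-8,r1:4,r2:Add1,r3:-20,r4:14,r5:Mul1
  c13: -  regs: r0:-8,r1:4,r2:Add1,r3:-20,r4:14,r5:Mul1
  c14: -  regs: r0:-8,r1:4,r2:Add1,r3:-20,r4:14,r5:Mul1
  c15: CDB Add3=-24  regs: r0:-8,r1:4,r2:Add1,r3:-20,r4:14,r5:Mul1
  c16: CDB Mul1=160  regs: r0:-8,r1:4,r2:Add1,r3:-20,r4:14,r5:160
  c17: -  regs: r0:-8,r1:4,r2:Add1,r3:-20,r4:14,r5:160

STATUS = VALUE -8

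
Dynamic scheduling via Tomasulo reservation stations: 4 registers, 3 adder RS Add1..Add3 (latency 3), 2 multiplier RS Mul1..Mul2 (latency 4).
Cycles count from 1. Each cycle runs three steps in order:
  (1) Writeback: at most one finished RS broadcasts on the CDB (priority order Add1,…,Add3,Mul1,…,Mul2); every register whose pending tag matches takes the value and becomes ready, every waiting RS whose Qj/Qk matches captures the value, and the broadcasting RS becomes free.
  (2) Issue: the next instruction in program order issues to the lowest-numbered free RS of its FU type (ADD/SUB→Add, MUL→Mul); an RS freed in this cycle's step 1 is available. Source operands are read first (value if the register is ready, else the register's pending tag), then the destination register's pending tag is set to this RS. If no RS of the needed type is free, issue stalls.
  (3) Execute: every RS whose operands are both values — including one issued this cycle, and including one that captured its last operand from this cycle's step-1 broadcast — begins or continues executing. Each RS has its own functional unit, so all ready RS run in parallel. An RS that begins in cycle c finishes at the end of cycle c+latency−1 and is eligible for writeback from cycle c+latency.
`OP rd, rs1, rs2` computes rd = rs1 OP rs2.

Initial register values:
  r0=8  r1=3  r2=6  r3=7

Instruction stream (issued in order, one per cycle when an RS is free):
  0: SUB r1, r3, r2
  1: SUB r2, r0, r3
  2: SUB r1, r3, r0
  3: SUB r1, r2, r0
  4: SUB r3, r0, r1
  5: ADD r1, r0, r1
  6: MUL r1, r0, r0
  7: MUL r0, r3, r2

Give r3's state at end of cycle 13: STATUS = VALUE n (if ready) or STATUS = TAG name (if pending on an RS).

  c1: issue SUB r1<-Add1  regs: r0:8,r1:Add1,r2:6,r3:7
  c2: issue SUB r2<-Add2  regs: r0:8,r1:Add1,r2:Add2,r3:7
  c3: issue SUB r1<-Add3  regs: r0:8,r1:Add3,r2:Add2,r3:7
  c4: CDB Add1=1; issue SUB r1<-Add1  regs: r0:8,r1:Add1,r2:Add2,r3:7
  c5: CDB Add2=1; issue SUB r3<-Add2  regs: r0:8,r1:Add1,r2:1,r3:Add2
  c6: CDB Add3=-1; issue ADD r1<-Add3  regs: r0:8,r1:Add3,r2:1,r3:Add2
  c7: issue MUL r1<-Mul1  regs: r0:8,r1:Mul1,r2:1,r3:Add2
  c8: CDB Add1=-7; issue MUL r0<-Mul2  regs: r0:Mul2,r1:Mul1,r2:1,r3:Add2
  c9: -  regs: r0:Mul2,r1:Mul1,r2:1,r3:Add2
  c10: -  regs: r0:Mul2,r1:Mul1,r2:1,r3:Add2
  c11: CDB Add2=15  regs: r0:Mul2,r1:Mul1,r2:1,r3:15
  c12: CDB Add3=1  regs: r0:Mul2,r1:Mul1,r2:1,r3:15
  c13: CDB Mul1=64  regs: r0:Mul2,r1:64,r2:1,r3:15

STATUS = VALUE 15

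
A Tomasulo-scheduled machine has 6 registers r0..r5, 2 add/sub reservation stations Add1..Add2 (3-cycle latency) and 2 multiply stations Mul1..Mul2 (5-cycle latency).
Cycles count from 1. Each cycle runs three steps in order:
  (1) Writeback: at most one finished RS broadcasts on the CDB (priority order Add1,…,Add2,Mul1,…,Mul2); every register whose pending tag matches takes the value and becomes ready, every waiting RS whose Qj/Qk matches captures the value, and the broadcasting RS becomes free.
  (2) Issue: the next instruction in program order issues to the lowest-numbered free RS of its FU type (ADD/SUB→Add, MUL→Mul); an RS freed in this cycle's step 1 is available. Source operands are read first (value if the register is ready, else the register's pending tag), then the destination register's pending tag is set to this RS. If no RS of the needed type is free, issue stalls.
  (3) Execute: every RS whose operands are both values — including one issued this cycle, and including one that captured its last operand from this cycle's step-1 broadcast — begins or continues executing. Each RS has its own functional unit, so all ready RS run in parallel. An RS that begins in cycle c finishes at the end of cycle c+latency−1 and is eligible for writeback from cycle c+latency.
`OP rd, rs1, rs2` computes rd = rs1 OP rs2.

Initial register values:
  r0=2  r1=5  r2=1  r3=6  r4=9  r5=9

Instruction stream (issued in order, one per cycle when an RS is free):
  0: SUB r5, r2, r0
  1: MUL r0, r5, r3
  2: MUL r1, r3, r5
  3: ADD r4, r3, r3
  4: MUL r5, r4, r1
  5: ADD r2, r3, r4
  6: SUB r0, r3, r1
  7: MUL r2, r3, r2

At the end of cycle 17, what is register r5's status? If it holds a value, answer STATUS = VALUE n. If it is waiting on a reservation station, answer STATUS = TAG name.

STATUS = VALUE -72

  c1: issue SUB r5<-Add1  regs: r0:2,r1:5,r2:1,r3:6,r4:9,r5:Add1
  c2: issue MUL r0<-Mul1  regs: r0:Mul1,r1:5,r2:1,r3:6,r4:9,r5:Add1
  c3: issue MUL r1<-Mul2  regs: r0:Mul1,r1:Mul2,r2:1,r3:6,r4:9,r5:Add1
  c4: CDB Add1=-1; issue ADD r4<-Add1  regs: r0:Mul1,r1:Mul2,r2:1,r3:6,r4:Add1,r5:-1
  c5: stall  regs: r0:Mul1,r1:Mul2,r2:1,r3:6,r4:Add1,r5:-1
  c6: stall  regs: r0:Mul1,r1:Mul2,r2:1,r3:6,r4:Add1,r5:-1
  c7: CDB Add1=12; stall  regs: r0:Mul1,r1:Mul2,r2:1,r3:6,r4:12,r5:-1
  c8: stall  regs: r0:Mul1,r1:Mul2,r2:1,r3:6,r4:12,r5:-1
  c9: CDB Mul1=-6; issue MUL r5<-Mul1  regs: r0:-6,r1:Mul2,r2:1,r3:6,r4:12,r5:Mul1
  c10: CDB Mul2=-6; issue ADD r2<-Add1  regs: r0:-6,r1:-6,r2:Add1,r3:6,r4:12,r5:Mul1
  c11: issue SUB r0<-Add2  regs: r0:Add2,r1:-6,r2:Add1,r3:6,r4:12,r5:Mul1
  c12: issue MUL r2<-Mul2  regs: r0:Add2,r1:-6,r2:Mul2,r3:6,r4:12,r5:Mul1
  c13: CDB Add1=18  regs: r0:Add2,r1:-6,r2:Mul2,r3:6,r4:12,r5:Mul1
  c14: CDB Add2=12  regs: r0:12,r1:-6,r2:Mul2,r3:6,r4:12,r5:Mul1
  c15: CDB Mul1=-72  regs: r0:12,r1:-6,r2:Mul2,r3:6,r4:12,r5:-72
  c16: -  regs: r0:12,r1:-6,r2:Mul2,r3:6,r4:12,r5:-72
  c17: -  regs: r0:12,r1:-6,r2:Mul2,r3:6,r4:12,r5:-72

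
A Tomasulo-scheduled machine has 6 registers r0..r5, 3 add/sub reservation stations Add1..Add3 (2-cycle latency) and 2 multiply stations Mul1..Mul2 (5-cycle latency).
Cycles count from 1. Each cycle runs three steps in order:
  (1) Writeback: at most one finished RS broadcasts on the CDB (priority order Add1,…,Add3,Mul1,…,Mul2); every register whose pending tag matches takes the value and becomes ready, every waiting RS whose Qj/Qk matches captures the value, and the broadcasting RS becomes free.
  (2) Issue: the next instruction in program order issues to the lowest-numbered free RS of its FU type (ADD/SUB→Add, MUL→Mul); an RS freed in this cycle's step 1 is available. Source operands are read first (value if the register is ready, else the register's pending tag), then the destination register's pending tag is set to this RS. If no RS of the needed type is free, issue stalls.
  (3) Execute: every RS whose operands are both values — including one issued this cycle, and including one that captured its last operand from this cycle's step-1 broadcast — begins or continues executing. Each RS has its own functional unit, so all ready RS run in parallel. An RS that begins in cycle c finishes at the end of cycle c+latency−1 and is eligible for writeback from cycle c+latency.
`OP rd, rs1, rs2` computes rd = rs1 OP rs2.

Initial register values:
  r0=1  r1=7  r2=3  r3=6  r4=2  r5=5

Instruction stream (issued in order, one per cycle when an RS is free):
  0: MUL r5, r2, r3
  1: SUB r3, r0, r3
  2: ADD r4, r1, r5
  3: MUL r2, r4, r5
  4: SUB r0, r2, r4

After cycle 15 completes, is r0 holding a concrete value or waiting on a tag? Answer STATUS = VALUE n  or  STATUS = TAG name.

  c1: issue MUL r5<-Mul1  regs: r0:1,r1:7,r2:3,r3:6,r4:2,r5:Mul1
  c2: issue SUB r3<-Add1  regs: r0:1,r1:7,r2:3,r3:Add1,r4:2,r5:Mul1
  c3: issue ADD r4<-Add2  regs: r0:1,r1:7,r2:3,r3:Add1,r4:Add2,r5:Mul1
  c4: CDB Add1=-5; issue MUL r2<-Mul2  regs: r0:1,r1:7,r2:Mul2,r3:-5,r4:Add2,r5:Mul1
  c5: issue SUB r0<-Add1  regs: r0:Add1,r1:7,r2:Mul2,r3:-5,r4:Add2,r5:Mul1
  c6: CDB Mul1=18  regs: r0:Add1,r1:7,r2:Mul2,r3:-5,r4:Add2,r5:18
  c7: -  regs: r0:Add1,r1:7,r2:Mul2,r3:-5,r4:Add2,r5:18
  c8: CDB Add2=25  regs: r0:Add1,r1:7,r2:Mul2,r3:-5,r4:25,r5:18
  c9: -  regs: r0:Add1,r1:7,r2:Mul2,r3:-5,r4:25,r5:18
  c10: -  regs: r0:Add1,r1:7,r2:Mul2,r3:-5,r4:25,r5:18
  c11: -  regs: r0:Add1,r1:7,r2:Mul2,r3:-5,r4:25,r5:18
  c12: -  regs: r0:Add1,r1:7,r2:Mul2,r3:-5,r4:25,r5:18
  c13: CDB Mul2=450  regs: r0:Add1,r1:7,r2:450,r3:-5,r4:25,r5:18
  c14: -  regs: r0:Add1,r1:7,r2:450,r3:-5,r4:25,r5:18
  c15: CDB Add1=425  regs: r0:425,r1:7,r2:450,r3:-5,r4:25,r5:18

STATUS = VALUE 425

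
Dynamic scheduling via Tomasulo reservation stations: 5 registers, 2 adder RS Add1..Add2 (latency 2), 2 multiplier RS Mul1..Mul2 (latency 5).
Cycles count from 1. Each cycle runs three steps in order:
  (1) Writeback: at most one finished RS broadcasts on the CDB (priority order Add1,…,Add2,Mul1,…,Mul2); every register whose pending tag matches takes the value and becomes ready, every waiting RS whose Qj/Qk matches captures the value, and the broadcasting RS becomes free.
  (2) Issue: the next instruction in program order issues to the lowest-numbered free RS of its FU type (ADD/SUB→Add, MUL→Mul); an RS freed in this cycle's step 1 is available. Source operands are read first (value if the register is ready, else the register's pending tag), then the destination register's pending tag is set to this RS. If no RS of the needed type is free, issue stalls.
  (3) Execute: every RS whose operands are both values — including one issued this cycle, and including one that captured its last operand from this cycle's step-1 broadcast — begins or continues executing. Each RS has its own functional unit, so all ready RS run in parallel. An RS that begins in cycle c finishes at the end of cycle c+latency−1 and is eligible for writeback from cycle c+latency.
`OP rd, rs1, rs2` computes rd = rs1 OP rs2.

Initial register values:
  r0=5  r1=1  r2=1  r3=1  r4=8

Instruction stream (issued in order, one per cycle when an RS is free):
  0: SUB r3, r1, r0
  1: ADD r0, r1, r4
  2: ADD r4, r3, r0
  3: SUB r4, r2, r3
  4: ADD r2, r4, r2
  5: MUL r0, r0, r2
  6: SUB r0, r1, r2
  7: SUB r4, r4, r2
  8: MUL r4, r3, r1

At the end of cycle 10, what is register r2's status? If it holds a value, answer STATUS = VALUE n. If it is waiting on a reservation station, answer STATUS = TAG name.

  c1: issue SUB r3<-Add1  regs: r0:5,r1:1,r2:1,r3:Add1,r4:8
  c2: issue ADD r0<-Add2  regs: r0:Add2,r1:1,r2:1,r3:Add1,r4:8
  c3: CDB Add1=-4; issue ADD r4<-Add1  regs: r0:Add2,r1:1,r2:1,r3:-4,r4:Add1
  c4: CDB Add2=9; issue SUB r4<-Add2  regs: r0:9,r1:1,r2:1,r3:-4,r4:Add2
  c5: stall  regs: r0:9,r1:1,r2:1,r3:-4,r4:Add2
  c6: CDB Add1=5; issue ADD r2<-Add1  regs: r0:9,r1:1,r2:Add1,r3:-4,r4:Add2
  c7: CDB Add2=5; issue MUL r0<-Mul1  regs: r0:Mul1,r1:1,r2:Add1,r3:-4,r4:5
  c8: issue SUB r0<-Add2  regs: r0:Add2,r1:1,r2:Add1,r3:-4,r4:5
  c9: CDB Add1=6; issue SUB r4<-Add1  regs: r0:Add2,r1:1,r2:6,r3:-4,r4:Add1
  c10: issue MUL r4<-Mul2  regs: r0:Add2,r1:1,r2:6,r3:-4,r4:Mul2

STATUS = VALUE 6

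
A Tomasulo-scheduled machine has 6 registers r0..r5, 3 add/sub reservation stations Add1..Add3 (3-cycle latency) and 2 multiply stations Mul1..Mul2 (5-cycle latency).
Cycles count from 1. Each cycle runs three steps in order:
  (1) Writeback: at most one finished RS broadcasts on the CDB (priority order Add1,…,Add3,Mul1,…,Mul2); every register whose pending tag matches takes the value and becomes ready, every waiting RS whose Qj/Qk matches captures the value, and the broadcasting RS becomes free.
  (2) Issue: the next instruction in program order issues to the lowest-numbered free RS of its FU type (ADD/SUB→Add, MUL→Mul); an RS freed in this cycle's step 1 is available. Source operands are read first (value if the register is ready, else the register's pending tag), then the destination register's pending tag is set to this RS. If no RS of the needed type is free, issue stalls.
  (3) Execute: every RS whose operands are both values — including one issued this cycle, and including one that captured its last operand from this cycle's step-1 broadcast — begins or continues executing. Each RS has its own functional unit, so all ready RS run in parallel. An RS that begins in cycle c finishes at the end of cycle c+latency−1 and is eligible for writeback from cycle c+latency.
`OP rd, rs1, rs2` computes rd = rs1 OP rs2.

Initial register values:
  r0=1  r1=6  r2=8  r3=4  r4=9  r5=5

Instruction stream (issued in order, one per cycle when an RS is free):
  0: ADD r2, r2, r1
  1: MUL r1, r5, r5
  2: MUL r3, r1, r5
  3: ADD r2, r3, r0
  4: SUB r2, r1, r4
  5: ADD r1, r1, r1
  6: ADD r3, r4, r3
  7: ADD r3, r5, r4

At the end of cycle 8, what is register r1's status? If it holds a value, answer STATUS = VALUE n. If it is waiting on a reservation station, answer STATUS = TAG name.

c1: issue ADD r2<-Add1 | r0:1,r1:6,r2:Add1,r3:4,r4:9,r5:5
c2: issue MUL r1<-Mul1 | r0:1,r1:Mul1,r2:Add1,r3:4,r4:9,r5:5
c3: issue MUL r3<-Mul2 | r0:1,r1:Mul1,r2:Add1,r3:Mul2,r4:9,r5:5
c4: CDB Add1=14; issue ADD r2<-Add1 | r0:1,r1:Mul1,r2:Add1,r3:Mul2,r4:9,r5:5
c5: issue SUB r2<-Add2 | r0:1,r1:Mul1,r2:Add2,r3:Mul2,r4:9,r5:5
c6: issue ADD r1<-Add3 | r0:1,r1:Add3,r2:Add2,r3:Mul2,r4:9,r5:5
c7: CDB Mul1=25; stall | r0:1,r1:Add3,r2:Add2,r3:Mul2,r4:9,r5:5
c8: stall | r0:1,r1:Add3,r2:Add2,r3:Mul2,r4:9,r5:5

STATUS = TAG Add3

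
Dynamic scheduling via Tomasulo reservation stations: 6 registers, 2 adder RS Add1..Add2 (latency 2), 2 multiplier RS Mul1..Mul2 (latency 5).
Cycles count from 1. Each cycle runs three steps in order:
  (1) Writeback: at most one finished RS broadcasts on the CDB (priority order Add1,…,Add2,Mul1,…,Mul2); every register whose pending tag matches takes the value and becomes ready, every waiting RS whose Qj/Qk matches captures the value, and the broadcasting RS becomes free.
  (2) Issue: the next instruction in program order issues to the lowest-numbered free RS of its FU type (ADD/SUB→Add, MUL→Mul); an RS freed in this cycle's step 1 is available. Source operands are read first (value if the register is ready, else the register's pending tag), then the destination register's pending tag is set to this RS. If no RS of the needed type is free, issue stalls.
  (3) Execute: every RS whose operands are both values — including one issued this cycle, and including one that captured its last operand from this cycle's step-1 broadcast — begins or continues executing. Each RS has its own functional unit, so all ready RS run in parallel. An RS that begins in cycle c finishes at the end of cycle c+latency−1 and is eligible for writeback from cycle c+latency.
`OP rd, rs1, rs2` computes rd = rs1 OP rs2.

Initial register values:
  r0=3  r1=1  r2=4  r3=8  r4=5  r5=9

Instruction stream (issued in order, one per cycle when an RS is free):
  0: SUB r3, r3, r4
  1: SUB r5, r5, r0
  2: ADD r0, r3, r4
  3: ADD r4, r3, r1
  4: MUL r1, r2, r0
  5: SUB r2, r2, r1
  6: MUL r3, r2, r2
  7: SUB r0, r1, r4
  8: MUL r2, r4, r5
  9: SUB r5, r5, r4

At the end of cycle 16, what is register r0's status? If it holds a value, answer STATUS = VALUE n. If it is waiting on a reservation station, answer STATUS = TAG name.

c1: issue SUB r3<-Add1 | r0:3,r1:1,r2:4,r3:Add1,r4:5,r5:9
c2: issue SUB r5<-Add2 | r0:3,r1:1,r2:4,r3:Add1,r4:5,r5:Add2
c3: CDB Add1=3; issue ADD r0<-Add1 | r0:Add1,r1:1,r2:4,r3:3,r4:5,r5:Add2
c4: CDB Add2=6; issue ADD r4<-Add2 | r0:Add1,r1:1,r2:4,r3:3,r4:Add2,r5:6
c5: CDB Add1=8; issue MUL r1<-Mul1 | r0:8,r1:Mul1,r2:4,r3:3,r4:Add2,r5:6
c6: CDB Add2=4; issue SUB r2<-Add1 | r0:8,r1:Mul1,r2:Add1,r3:3,r4:4,r5:6
c7: issue MUL r3<-Mul2 | r0:8,r1:Mul1,r2:Add1,r3:Mul2,r4:4,r5:6
c8: issue SUB r0<-Add2 | r0:Add2,r1:Mul1,r2:Add1,r3:Mul2,r4:4,r5:6
c9: stall | r0:Add2,r1:Mul1,r2:Add1,r3:Mul2,r4:4,r5:6
c10: CDB Mul1=32; issue MUL r2<-Mul1 | r0:Add2,r1:32,r2:Mul1,r3:Mul2,r4:4,r5:6
c11: stall | r0:Add2,r1:32,r2:Mul1,r3:Mul2,r4:4,r5:6
c12: CDB Add1=-28; issue SUB r5<-Add1 | r0:Add2,r1:32,r2:Mul1,r3:Mul2,r4:4,r5:Add1
c13: CDB Add2=28 | r0:28,r1:32,r2:Mul1,r3:Mul2,r4:4,r5:Add1
c14: CDB Add1=2 | r0:28,r1:32,r2:Mul1,r3:Mul2,r4:4,r5:2
c15: CDB Mul1=24 | r0:28,r1:32,r2:24,r3:Mul2,r4:4,r5:2
c16: - | r0:28,r1:32,r2:24,r3:Mul2,r4:4,r5:2

STATUS = VALUE 28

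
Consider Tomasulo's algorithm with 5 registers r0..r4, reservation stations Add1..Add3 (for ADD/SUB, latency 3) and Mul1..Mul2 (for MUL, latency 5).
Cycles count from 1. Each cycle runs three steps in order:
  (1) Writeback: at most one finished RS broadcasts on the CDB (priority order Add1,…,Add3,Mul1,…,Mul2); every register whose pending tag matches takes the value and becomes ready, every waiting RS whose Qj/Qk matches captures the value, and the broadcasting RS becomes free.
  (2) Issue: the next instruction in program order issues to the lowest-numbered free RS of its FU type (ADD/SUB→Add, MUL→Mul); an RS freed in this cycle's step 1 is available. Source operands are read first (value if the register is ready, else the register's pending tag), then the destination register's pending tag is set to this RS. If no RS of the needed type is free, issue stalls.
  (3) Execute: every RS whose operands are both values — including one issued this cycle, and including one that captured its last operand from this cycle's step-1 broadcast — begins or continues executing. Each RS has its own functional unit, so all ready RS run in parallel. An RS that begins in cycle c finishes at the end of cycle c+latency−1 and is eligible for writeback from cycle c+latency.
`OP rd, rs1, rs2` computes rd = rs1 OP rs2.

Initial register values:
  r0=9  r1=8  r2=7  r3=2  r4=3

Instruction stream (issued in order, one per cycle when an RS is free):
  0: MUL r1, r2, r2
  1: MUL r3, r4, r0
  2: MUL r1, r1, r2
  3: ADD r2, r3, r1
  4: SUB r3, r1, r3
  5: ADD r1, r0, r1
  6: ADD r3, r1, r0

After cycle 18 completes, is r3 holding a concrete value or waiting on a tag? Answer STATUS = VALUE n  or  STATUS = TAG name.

STATUS = TAG Add1

  c1: issue MUL r1<-Mul1  regs: r0:9,r1:Mul1,r2:7,r3:2,r4:3
  c2: issue MUL r3<-Mul2  regs: r0:9,r1:Mul1,r2:7,r3:Mul2,r4:3
  c3: stall  regs: r0:9,r1:Mul1,r2:7,r3:Mul2,r4:3
  c4: stall  regs: r0:9,r1:Mul1,r2:7,r3:Mul2,r4:3
  c5: stall  regs: r0:9,r1:Mul1,r2:7,r3:Mul2,r4:3
  c6: CDB Mul1=49; issue MUL r1<-Mul1  regs: r0:9,r1:Mul1,r2:7,r3:Mul2,r4:3
  c7: CDB Mul2=27; issue ADD r2<-Add1  regs: r0:9,r1:Mul1,r2:Add1,r3:27,r4:3
  c8: issue SUB r3<-Add2  regs: r0:9,r1:Mul1,r2:Add1,r3:Add2,r4:3
  c9: issue ADD r1<-Add3  regs: r0:9,r1:Add3,r2:Add1,r3:Add2,r4:3
  c10: stall  regs: r0:9,r1:Add3,r2:Add1,r3:Add2,r4:3
  c11: CDB Mul1=343; stall  regs: r0:9,r1:Add3,r2:Add1,r3:Add2,r4:3
  c12: stall  regs: r0:9,r1:Add3,r2:Add1,r3:Add2,r4:3
  c13: stall  regs: r0:9,r1:Add3,r2:Add1,r3:Add2,r4:3
  c14: CDB Add1=370; issue ADD r3<-Add1  regs: r0:9,r1:Add3,r2:370,r3:Add1,r4:3
  c15: CDB Add2=316  regs: r0:9,r1:Add3,r2:370,r3:Add1,r4:3
  c16: CDB Add3=352  regs: r0:9,r1:352,r2:370,r3:Add1,r4:3
  c17: -  regs: r0:9,r1:352,r2:370,r3:Add1,r4:3
  c18: -  regs: r0:9,r1:352,r2:370,r3:Add1,r4:3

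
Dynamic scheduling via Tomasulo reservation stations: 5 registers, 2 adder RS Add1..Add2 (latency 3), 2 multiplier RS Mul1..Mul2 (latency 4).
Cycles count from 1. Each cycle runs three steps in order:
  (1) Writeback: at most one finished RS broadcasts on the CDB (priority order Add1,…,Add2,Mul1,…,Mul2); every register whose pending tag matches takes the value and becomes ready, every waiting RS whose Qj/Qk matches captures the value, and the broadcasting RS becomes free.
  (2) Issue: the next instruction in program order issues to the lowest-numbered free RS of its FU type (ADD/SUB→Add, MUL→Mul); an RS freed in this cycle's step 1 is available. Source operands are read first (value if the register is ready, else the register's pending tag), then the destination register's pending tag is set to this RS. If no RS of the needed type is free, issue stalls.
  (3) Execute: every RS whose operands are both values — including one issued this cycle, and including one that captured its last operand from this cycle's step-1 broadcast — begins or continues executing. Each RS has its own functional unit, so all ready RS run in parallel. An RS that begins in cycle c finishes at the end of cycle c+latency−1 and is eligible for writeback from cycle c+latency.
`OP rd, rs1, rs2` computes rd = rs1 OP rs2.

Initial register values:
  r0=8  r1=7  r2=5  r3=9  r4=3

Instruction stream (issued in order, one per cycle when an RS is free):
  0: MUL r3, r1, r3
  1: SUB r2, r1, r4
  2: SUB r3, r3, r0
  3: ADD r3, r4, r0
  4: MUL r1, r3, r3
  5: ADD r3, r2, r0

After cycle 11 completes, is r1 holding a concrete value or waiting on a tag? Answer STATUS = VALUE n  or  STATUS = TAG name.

STATUS = TAG Mul1

  c1: issue MUL r3<-Mul1  regs: r0:8,r1:7,r2:5,r3:Mul1,r4:3
  c2: issue SUB r2<-Add1  regs: r0:8,r1:7,r2:Add1,r3:Mul1,r4:3
  c3: issue SUB r3<-Add2  regs: r0:8,r1:7,r2:Add1,r3:Add2,r4:3
  c4: stall  regs: r0:8,r1:7,r2:Add1,r3:Add2,r4:3
  c5: CDB Add1=4; issue ADD r3<-Add1  regs: r0:8,r1:7,r2:4,r3:Add1,r4:3
  c6: CDB Mul1=63; issue MUL r1<-Mul1  regs: r0:8,r1:Mul1,r2:4,r3:Add1,r4:3
  c7: stall  regs: r0:8,r1:Mul1,r2:4,r3:Add1,r4:3
  c8: CDB Add1=11; issue ADD r3<-Add1  regs: r0:8,r1:Mul1,r2:4,r3:Add1,r4:3
  c9: CDB Add2=55  regs: r0:8,r1:Mul1,r2:4,r3:Add1,r4:3
  c10: -  regs: r0:8,r1:Mul1,r2:4,r3:Add1,r4:3
  c11: CDB Add1=12  regs: r0:8,r1:Mul1,r2:4,r3:12,r4:3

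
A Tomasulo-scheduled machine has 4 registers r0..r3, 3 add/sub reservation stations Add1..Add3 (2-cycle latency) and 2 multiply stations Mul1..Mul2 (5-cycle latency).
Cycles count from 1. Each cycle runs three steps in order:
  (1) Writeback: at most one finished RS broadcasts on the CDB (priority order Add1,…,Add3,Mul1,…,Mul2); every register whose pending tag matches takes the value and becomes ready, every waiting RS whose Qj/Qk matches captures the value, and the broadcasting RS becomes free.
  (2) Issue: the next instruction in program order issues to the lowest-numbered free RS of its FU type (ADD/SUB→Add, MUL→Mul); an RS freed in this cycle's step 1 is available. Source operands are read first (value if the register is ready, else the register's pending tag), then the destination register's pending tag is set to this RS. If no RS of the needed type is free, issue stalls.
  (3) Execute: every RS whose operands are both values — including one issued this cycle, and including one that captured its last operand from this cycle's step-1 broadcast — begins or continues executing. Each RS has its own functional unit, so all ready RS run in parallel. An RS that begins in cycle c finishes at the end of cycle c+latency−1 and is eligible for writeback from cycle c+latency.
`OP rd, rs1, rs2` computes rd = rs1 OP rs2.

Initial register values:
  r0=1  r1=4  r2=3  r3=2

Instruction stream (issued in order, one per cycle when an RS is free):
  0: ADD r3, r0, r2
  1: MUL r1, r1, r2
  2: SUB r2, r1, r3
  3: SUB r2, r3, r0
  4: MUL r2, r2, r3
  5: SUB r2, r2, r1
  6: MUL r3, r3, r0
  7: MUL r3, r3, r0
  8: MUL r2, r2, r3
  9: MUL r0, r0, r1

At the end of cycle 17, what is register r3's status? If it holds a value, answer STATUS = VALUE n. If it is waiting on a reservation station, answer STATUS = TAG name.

STATUS = VALUE 4

cycle 1: issue ADD r3<-Add1 // r0:1,r1:4,r2:3,r3:Add1
cycle 2: issue MUL r1<-Mul1 // r0:1,r1:Mul1,r2:3,r3:Add1
cycle 3: CDB Add1=4; issue SUB r2<-Add1 // r0:1,r1:Mul1,r2:Add1,r3:4
cycle 4: issue SUB r2<-Add2 // r0:1,r1:Mul1,r2:Add2,r3:4
cycle 5: issue MUL r2<-Mul2 // r0:1,r1:Mul1,r2:Mul2,r3:4
cycle 6: CDB Add2=3; issue SUB r2<-Add2 // r0:1,r1:Mul1,r2:Add2,r3:4
cycle 7: CDB Mul1=12; issue MUL r3<-Mul1 // r0:1,r1:12,r2:Add2,r3:Mul1
cycle 8: stall // r0:1,r1:12,r2:Add2,r3:Mul1
cycle 9: CDB Add1=8; stall // r0:1,r1:12,r2:Add2,r3:Mul1
cycle 10: stall // r0:1,r1:12,r2:Add2,r3:Mul1
cycle 11: CDB Mul2=12; issue MUL r3<-Mul2 // r0:1,r1:12,r2:Add2,r3:Mul2
cycle 12: CDB Mul1=4; issue MUL r2<-Mul1 // r0:1,r1:12,r2:Mul1,r3:Mul2
cycle 13: CDB Add2=0; stall // r0:1,r1:12,r2:Mul1,r3:Mul2
cycle 14: stall // r0:1,r1:12,r2:Mul1,r3:Mul2
cycle 15: stall // r0:1,r1:12,r2:Mul1,r3:Mul2
cycle 16: stall // r0:1,r1:12,r2:Mul1,r3:Mul2
cycle 17: CDB Mul2=4; issue MUL r0<-Mul2 // r0:Mul2,r1:12,r2:Mul1,r3:4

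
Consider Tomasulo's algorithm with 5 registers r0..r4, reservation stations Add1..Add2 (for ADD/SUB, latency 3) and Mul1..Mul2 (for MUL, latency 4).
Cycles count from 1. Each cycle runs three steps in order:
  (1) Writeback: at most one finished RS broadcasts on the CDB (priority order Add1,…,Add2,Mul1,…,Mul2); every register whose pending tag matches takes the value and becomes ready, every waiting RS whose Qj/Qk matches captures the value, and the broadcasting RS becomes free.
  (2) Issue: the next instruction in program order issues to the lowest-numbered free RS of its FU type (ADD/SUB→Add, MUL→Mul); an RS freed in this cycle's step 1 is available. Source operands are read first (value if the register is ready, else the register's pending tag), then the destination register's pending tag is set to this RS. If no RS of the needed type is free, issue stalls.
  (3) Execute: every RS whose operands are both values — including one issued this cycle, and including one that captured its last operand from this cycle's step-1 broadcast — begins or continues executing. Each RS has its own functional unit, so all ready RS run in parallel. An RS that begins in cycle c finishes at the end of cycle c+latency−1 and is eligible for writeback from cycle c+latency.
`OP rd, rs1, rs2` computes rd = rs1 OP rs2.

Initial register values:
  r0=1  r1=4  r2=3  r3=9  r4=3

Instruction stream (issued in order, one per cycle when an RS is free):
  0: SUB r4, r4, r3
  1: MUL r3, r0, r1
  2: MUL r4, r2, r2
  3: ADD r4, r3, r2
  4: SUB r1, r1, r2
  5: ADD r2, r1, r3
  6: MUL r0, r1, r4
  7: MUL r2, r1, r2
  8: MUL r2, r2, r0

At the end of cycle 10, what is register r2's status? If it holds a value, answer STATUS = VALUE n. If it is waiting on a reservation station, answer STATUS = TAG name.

c1: issue SUB r4<-Add1 | r0:1,r1:4,r2:3,r3:9,r4:Add1
c2: issue MUL r3<-Mul1 | r0:1,r1:4,r2:3,r3:Mul1,r4:Add1
c3: issue MUL r4<-Mul2 | r0:1,r1:4,r2:3,r3:Mul1,r4:Mul2
c4: CDB Add1=-6; issue ADD r4<-Add1 | r0:1,r1:4,r2:3,r3:Mul1,r4:Add1
c5: issue SUB r1<-Add2 | r0:1,r1:Add2,r2:3,r3:Mul1,r4:Add1
c6: CDB Mul1=4; stall | r0:1,r1:Add2,r2:3,r3:4,r4:Add1
c7: CDB Mul2=9; stall | r0:1,r1:Add2,r2:3,r3:4,r4:Add1
c8: CDB Add2=1; issue ADD r2<-Add2 | r0:1,r1:1,r2:Add2,r3:4,r4:Add1
c9: CDB Add1=7; issue MUL r0<-Mul1 | r0:Mul1,r1:1,r2:Add2,r3:4,r4:7
c10: issue MUL r2<-Mul2 | r0:Mul1,r1:1,r2:Mul2,r3:4,r4:7

STATUS = TAG Mul2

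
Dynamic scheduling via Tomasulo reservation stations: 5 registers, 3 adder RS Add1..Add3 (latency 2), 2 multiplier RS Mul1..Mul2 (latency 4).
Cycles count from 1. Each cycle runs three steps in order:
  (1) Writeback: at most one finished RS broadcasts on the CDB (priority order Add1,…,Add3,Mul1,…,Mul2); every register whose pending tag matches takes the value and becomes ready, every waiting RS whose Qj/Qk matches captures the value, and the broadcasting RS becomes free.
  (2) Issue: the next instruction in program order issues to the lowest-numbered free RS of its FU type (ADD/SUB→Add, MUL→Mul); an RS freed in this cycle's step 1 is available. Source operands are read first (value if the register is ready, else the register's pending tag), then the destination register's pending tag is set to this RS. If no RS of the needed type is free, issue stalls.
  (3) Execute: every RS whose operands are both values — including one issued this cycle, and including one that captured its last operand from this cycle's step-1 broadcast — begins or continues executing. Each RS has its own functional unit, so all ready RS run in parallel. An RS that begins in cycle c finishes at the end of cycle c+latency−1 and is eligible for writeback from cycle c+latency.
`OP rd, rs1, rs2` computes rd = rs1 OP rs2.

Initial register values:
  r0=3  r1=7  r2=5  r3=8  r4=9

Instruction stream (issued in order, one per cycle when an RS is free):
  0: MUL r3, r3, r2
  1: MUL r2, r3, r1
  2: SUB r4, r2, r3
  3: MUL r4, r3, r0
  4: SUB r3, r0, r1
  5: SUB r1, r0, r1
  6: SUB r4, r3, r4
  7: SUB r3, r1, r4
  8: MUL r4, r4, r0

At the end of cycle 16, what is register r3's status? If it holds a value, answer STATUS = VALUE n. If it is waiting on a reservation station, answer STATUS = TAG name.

cycle 1: issue MUL r3<-Mul1 // r0:3,r1:7,r2:5,r3:Mul1,r4:9
cycle 2: issue MUL r2<-Mul2 // r0:3,r1:7,r2:Mul2,r3:Mul1,r4:9
cycle 3: issue SUB r4<-Add1 // r0:3,r1:7,r2:Mul2,r3:Mul1,r4:Add1
cycle 4: stall // r0:3,r1:7,r2:Mul2,r3:Mul1,r4:Add1
cycle 5: CDB Mul1=40; issue MUL r4<-Mul1 // r0:3,r1:7,r2:Mul2,r3:40,r4:Mul1
cycle 6: issue SUB r3<-Add2 // r0:3,r1:7,r2:Mul2,r3:Add2,r4:Mul1
cycle 7: issue SUB r1<-Add3 // r0:3,r1:Add3,r2:Mul2,r3:Add2,r4:Mul1
cycle 8: CDB Add2=-4; issue SUB r4<-Add2 // r0:3,r1:Add3,r2:Mul2,r3:-4,r4:Add2
cycle 9: CDB Add3=-4; issue SUB r3<-Add3 // r0:3,r1:-4,r2:Mul2,r3:Add3,r4:Add2
cycle 10: CDB Mul1=120; issue MUL r4<-Mul1 // r0:3,r1:-4,r2:Mul2,r3:Add3,r4:Mul1
cycle 11: CDB Mul2=280 // r0:3,r1:-4,r2:280,r3:Add3,r4:Mul1
cycle 12: CDB Add2=-124 // r0:3,r1:-4,r2:280,r3:Add3,r4:Mul1
cycle 13: CDB Add1=240 // r0:3,r1:-4,r2:280,r3:Add3,r4:Mul1
cycle 14: CDB Add3=120 // r0:3,r1:-4,r2:280,r3:120,r4:Mul1
cycle 15: - // r0:3,r1:-4,r2:280,r3:120,r4:Mul1
cycle 16: CDB Mul1=-372 // r0:3,r1:-4,r2:280,r3:120,r4:-372

STATUS = VALUE 120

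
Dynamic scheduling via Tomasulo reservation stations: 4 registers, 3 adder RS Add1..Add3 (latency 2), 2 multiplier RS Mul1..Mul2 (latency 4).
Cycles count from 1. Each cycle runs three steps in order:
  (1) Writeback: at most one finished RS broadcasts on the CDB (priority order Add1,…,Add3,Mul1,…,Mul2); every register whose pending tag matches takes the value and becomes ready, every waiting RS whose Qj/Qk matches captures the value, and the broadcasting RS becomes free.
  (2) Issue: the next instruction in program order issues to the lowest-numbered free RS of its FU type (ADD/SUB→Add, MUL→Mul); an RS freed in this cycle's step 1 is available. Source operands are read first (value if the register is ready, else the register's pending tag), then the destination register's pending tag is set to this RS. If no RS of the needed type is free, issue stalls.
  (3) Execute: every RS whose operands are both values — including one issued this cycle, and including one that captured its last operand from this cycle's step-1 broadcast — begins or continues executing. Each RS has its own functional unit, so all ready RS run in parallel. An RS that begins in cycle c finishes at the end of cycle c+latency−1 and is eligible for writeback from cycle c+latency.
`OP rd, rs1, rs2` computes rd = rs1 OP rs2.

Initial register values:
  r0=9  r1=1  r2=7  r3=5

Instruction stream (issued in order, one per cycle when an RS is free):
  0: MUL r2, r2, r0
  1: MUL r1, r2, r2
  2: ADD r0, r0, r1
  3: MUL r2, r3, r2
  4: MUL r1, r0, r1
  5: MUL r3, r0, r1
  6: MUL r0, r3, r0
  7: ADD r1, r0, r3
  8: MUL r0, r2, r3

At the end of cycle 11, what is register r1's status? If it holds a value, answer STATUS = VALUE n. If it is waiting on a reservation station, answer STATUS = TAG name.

STATUS = TAG Mul1

cycle 1: issue MUL r2<-Mul1 // r0:9,r1:1,r2:Mul1,r3:5
cycle 2: issue MUL r1<-Mul2 // r0:9,r1:Mul2,r2:Mul1,r3:5
cycle 3: issue ADD r0<-Add1 // r0:Add1,r1:Mul2,r2:Mul1,r3:5
cycle 4: stall // r0:Add1,r1:Mul2,r2:Mul1,r3:5
cycle 5: CDB Mul1=63; issue MUL r2<-Mul1 // r0:Add1,r1:Mul2,r2:Mul1,r3:5
cycle 6: stall // r0:Add1,r1:Mul2,r2:Mul1,r3:5
cycle 7: stall // r0:Add1,r1:Mul2,r2:Mul1,r3:5
cycle 8: stall // r0:Add1,r1:Mul2,r2:Mul1,r3:5
cycle 9: CDB Mul1=315; issue MUL r1<-Mul1 // r0:Add1,r1:Mul1,r2:315,r3:5
cycle 10: CDB Mul2=3969; issue MUL r3<-Mul2 // r0:Add1,r1:Mul1,r2:315,r3:Mul2
cycle 11: stall // r0:Add1,r1:Mul1,r2:315,r3:Mul2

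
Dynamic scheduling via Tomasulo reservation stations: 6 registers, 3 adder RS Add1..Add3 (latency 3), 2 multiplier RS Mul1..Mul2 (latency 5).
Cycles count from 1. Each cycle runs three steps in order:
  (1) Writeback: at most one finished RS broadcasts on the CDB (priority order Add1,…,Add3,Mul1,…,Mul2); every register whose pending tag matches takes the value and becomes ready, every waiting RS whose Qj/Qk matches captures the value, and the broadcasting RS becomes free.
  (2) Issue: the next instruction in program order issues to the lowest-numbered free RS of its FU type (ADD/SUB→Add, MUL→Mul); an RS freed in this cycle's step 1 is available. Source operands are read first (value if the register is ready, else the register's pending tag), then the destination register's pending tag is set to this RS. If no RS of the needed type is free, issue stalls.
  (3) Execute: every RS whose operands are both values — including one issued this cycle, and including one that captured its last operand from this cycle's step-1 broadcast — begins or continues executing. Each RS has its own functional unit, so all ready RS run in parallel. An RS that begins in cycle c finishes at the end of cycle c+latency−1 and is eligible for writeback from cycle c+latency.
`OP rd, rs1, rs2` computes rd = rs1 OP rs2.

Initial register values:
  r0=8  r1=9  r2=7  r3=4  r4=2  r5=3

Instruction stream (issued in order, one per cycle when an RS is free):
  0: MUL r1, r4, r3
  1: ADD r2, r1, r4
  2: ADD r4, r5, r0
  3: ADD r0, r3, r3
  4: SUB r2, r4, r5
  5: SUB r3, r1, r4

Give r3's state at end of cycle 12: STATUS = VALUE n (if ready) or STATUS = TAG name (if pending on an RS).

STATUS = VALUE -3

c1: issue MUL r1<-Mul1 | r0:8,r1:Mul1,r2:7,r3:4,r4:2,r5:3
c2: issue ADD r2<-Add1 | r0:8,r1:Mul1,r2:Add1,r3:4,r4:2,r5:3
c3: issue ADD r4<-Add2 | r0:8,r1:Mul1,r2:Add1,r3:4,r4:Add2,r5:3
c4: issue ADD r0<-Add3 | r0:Add3,r1:Mul1,r2:Add1,r3:4,r4:Add2,r5:3
c5: stall | r0:Add3,r1:Mul1,r2:Add1,r3:4,r4:Add2,r5:3
c6: CDB Add2=11; issue SUB r2<-Add2 | r0:Add3,r1:Mul1,r2:Add2,r3:4,r4:11,r5:3
c7: CDB Add3=8; issue SUB r3<-Add3 | r0:8,r1:Mul1,r2:Add2,r3:Add3,r4:11,r5:3
c8: CDB Mul1=8 | r0:8,r1:8,r2:Add2,r3:Add3,r4:11,r5:3
c9: CDB Add2=8 | r0:8,r1:8,r2:8,r3:Add3,r4:11,r5:3
c10: - | r0:8,r1:8,r2:8,r3:Add3,r4:11,r5:3
c11: CDB Add1=10 | r0:8,r1:8,r2:8,r3:Add3,r4:11,r5:3
c12: CDB Add3=-3 | r0:8,r1:8,r2:8,r3:-3,r4:11,r5:3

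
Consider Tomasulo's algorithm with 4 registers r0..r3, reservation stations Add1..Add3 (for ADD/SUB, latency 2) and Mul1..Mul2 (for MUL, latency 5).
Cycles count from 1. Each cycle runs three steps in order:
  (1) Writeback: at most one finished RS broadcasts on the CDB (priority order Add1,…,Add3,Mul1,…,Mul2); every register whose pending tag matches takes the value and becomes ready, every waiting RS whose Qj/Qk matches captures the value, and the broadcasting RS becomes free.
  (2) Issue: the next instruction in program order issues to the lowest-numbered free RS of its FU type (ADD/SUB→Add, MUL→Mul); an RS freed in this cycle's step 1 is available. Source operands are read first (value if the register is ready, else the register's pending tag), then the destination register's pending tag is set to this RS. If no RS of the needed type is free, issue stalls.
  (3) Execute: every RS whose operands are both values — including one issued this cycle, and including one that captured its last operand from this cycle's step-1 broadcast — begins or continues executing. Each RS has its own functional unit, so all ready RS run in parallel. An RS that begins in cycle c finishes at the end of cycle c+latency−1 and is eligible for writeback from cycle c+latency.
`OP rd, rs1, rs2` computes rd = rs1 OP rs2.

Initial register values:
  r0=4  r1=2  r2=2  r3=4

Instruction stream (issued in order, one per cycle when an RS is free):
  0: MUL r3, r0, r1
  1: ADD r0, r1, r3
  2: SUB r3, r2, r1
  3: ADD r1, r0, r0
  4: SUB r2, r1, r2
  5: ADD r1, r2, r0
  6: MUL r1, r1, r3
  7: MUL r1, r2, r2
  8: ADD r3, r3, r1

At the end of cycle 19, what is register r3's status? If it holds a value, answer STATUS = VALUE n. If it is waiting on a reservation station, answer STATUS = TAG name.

  c1: issue MUL r3<-Mul1  regs: r0:4,r1:2,r2:2,r3:Mul1
  c2: issue ADD r0<-Add1  regs: r0:Add1,r1:2,r2:2,r3:Mul1
  c3: issue SUB r3<-Add2  regs: r0:Add1,r1:2,r2:2,r3:Add2
  c4: issue ADD r1<-Add3  regs: r0:Add1,r1:Add3,r2:2,r3:Add2
  c5: CDB Add2=0; issue SUB r2<-Add2  regs: r0:Add1,r1:Add3,r2:Add2,r3:0
  c6: CDB Mul1=8; stall  regs: r0:Add1,r1:Add3,r2:Add2,r3:0
  c7: stall  regs: r0:Add1,r1:Add3,r2:Add2,r3:0
  c8: CDB Add1=10; issue ADD r1<-Add1  regs: r0:10,r1:Add1,r2:Add2,r3:0
  c9: issue MUL r1<-Mul1  regs: r0:10,r1:Mul1,r2:Add2,r3:0
  c10: CDB Add3=20; issue MUL r1<-Mul2  regs: r0:10,r1:Mul2,r2:Add2,r3:0
  c11: issue ADD r3<-Add3  regs: r0:10,r1:Mul2,r2:Add2,r3:Add3
  c12: CDB Add2=18  regs: r0:10,r1:Mul2,r2:18,r3:Add3
  c13: -  regs: r0:10,r1:Mul2,r2:18,r3:Add3
  c14: CDB Add1=28  regs: r0:10,r1:Mul2,r2:18,r3:Add3
  c15: -  regs: r0:10,r1:Mul2,r2:18,r3:Add3
  c16: -  regs: r0:10,r1:Mul2,r2:18,r3:Add3
  c17: CDB Mul2=324  regs: r0:10,r1:324,r2:18,r3:Add3
  c18: -  regs: r0:10,r1:324,r2:18,r3:Add3
  c19: CDB Add3=324  regs: r0:10,r1:324,r2:18,r3:324

STATUS = VALUE 324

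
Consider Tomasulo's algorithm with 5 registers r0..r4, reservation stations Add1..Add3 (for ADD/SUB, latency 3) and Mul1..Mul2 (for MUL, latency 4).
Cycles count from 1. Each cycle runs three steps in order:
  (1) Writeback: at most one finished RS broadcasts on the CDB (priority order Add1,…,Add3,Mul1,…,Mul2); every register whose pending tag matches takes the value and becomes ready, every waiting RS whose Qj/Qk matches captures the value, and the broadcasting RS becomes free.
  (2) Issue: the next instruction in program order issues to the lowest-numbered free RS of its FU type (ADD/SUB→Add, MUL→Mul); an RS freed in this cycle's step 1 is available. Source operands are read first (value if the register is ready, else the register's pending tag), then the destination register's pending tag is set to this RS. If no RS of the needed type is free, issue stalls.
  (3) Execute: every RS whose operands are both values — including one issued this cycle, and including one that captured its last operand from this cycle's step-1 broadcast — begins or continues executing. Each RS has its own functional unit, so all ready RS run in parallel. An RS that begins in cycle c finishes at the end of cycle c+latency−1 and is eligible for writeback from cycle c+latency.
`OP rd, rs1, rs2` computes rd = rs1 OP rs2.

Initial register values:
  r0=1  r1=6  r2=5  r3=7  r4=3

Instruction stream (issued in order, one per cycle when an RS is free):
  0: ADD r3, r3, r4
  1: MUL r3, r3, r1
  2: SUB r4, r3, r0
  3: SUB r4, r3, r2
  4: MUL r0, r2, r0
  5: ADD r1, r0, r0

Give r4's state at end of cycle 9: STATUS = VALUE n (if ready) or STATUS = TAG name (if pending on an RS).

STATUS = TAG Add1

  c1: issue ADD r3<-Add1  regs: r0:1,r1:6,r2:5,r3:Add1,r4:3
  c2: issue MUL r3<-Mul1  regs: r0:1,r1:6,r2:5,r3:Mul1,r4:3
  c3: issue SUB r4<-Add2  regs: r0:1,r1:6,r2:5,r3:Mul1,r4:Add2
  c4: CDB Add1=10; issue SUB r4<-Add1  regs: r0:1,r1:6,r2:5,r3:Mul1,r4:Add1
  c5: issue MUL r0<-Mul2  regs: r0:Mul2,r1:6,r2:5,r3:Mul1,r4:Add1
  c6: issue ADD r1<-Add3  regs: r0:Mul2,r1:Add3,r2:5,r3:Mul1,r4:Add1
  c7: -  regs: r0:Mul2,r1:Add3,r2:5,r3:Mul1,r4:Add1
  c8: CDB Mul1=60  regs: r0:Mul2,r1:Add3,r2:5,r3:60,r4:Add1
  c9: CDB Mul2=5  regs: r0:5,r1:Add3,r2:5,r3:60,r4:Add1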